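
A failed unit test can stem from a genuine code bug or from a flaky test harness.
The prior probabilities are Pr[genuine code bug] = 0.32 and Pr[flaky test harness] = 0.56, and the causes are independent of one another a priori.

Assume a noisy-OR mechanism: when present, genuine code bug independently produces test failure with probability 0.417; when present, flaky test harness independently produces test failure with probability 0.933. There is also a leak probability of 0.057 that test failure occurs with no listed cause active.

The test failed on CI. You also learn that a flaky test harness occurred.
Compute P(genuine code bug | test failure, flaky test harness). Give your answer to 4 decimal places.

P(genuine code bug | test failure, flaky test harness) ≈ 0.3261

Under noisy-OR, P(test failure | causes) = 1 − (1−0.057)·∏(1−qᵢ) over the active causes.
P(test failure | flaky test harness) = 0.936819*0.68 + 0.963165*0.32 = 0.637037 + 0.308213 = 0.945250
Restricting to configurations with genuine code bug present: 0.963165*0.32 = 0.308213.
Hence the posterior is 0.308213/0.945250 ≈ 0.3261.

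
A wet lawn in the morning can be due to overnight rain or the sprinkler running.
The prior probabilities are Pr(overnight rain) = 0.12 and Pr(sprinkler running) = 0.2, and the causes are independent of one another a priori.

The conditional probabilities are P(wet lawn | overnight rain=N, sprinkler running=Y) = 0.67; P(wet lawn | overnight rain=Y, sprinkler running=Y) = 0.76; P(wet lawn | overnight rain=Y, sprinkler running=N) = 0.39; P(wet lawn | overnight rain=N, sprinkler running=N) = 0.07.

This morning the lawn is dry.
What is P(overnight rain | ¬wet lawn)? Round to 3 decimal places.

P(¬wet lawn) = 0.93*0.88*0.8 + 0.33*0.88*0.2 + 0.61*0.12*0.8 + 0.24*0.12*0.2 = 0.654720 + 0.058080 + 0.058560 + 0.005760 = 0.777120
Restricting to configurations with overnight rain present: 0.058560 + 0.005760 = 0.064320.
Hence the posterior is 0.064320/0.777120 ≈ 0.083.

P(overnight rain | ¬wet lawn) ≈ 0.083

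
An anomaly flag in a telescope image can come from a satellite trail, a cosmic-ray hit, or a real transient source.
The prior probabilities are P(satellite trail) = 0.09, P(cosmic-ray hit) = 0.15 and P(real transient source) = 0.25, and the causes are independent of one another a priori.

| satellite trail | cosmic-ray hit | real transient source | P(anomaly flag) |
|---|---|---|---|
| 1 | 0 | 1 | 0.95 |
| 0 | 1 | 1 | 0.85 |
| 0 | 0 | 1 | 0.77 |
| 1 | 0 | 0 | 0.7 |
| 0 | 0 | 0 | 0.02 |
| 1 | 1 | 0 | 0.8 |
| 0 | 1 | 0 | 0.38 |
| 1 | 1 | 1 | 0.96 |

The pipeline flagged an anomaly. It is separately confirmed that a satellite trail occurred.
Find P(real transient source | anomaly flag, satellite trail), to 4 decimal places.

P(anomaly flag | satellite trail) = 0.7×0.85×0.75 + 0.95×0.85×0.25 + 0.8×0.15×0.75 + 0.96×0.15×0.25 = 0.446250 + 0.201875 + 0.090000 + 0.036000 = 0.774125
The real transient source-present share is 0.201875 + 0.036000 = 0.237875.
Hence the posterior is 0.237875/0.774125 ≈ 0.3073.

P(real transient source | anomaly flag, satellite trail) ≈ 0.3073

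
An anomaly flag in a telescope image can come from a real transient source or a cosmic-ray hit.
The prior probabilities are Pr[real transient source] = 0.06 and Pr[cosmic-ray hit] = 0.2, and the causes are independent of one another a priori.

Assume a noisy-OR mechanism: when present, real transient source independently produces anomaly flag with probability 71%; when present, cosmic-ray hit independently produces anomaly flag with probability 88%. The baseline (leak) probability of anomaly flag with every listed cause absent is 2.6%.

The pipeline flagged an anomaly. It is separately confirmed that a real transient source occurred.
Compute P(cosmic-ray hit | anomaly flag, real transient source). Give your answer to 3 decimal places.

P(cosmic-ray hit | anomaly flag, real transient source) ≈ 0.252

Under noisy-OR, P(anomaly flag | causes) = 1 − (1−0.026)·∏(1−qᵢ) over the active causes.
By total probability over both values of cosmic-ray hit:
  P(anomaly flag | real transient source) = 0.71754×0.8 + 0.966105×0.2
        = 0.574032 + 0.193221 = 0.767253
Keeping only the cosmic-ray hit-present terms gives 0.193221, so
  P(cosmic-ray hit | anomaly flag, real transient source) = 0.193221 / 0.767253 ≈ 0.252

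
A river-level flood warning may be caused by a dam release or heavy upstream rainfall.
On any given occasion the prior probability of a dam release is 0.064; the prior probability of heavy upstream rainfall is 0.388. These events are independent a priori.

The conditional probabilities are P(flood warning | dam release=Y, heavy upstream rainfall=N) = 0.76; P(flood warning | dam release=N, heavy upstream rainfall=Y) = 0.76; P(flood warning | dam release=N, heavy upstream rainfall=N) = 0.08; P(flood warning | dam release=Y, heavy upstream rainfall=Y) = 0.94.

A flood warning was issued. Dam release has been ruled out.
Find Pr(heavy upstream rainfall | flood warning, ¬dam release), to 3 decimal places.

P(flood warning | ¬dam release) = 0.08*0.612 + 0.76*0.388 = 0.048960 + 0.294880 = 0.343840
The heavy upstream rainfall-present share is 0.76*0.388 = 0.294880.
P(heavy upstream rainfall | flood warning, ¬dam release) = 0.294880 / 0.343840 ≈ 0.858

Pr(heavy upstream rainfall | flood warning, ¬dam release) ≈ 0.858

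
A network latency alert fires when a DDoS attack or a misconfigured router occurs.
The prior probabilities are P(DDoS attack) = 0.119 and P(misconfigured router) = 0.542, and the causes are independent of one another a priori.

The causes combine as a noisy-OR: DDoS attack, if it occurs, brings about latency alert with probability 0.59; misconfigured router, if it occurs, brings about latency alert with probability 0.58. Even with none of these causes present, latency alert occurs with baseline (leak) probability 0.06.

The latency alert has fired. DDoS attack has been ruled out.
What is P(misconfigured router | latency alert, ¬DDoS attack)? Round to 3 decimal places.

Under noisy-OR, P(latency alert | causes) = 1 − (1−0.06)·∏(1−qᵢ) over the active causes.
P(latency alert | ¬DDoS attack) = 0.06×0.458 + 0.6052×0.542 = 0.027480 + 0.328018 = 0.355498
The misconfigured router-present share is 0.6052×0.542 = 0.328018.
P(misconfigured router | latency alert, ¬DDoS attack) = 0.328018 / 0.355498 ≈ 0.923

P(misconfigured router | latency alert, ¬DDoS attack) ≈ 0.923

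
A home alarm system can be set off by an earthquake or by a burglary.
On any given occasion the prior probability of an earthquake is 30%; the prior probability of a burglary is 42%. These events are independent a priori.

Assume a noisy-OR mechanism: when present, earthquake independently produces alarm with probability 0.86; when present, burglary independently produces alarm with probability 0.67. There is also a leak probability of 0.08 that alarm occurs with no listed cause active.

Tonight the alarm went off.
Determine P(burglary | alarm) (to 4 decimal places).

Under noisy-OR, P(alarm | causes) = 1 − (1−0.08)·∏(1−qᵢ) over the active causes.
P(alarm) = 0.08×0.7×0.58 + 0.6964×0.7×0.42 + 0.8712×0.3×0.58 + 0.957496×0.3×0.42 = 0.032480 + 0.204742 + 0.151589 + 0.120644 = 0.509455
Of this, 0.325386 comes from 0.204742 + 0.120644 (the burglary=true cases).
So P(burglary | alarm) = 0.325386/0.509455 ≈ 0.6387.

P(burglary | alarm) ≈ 0.6387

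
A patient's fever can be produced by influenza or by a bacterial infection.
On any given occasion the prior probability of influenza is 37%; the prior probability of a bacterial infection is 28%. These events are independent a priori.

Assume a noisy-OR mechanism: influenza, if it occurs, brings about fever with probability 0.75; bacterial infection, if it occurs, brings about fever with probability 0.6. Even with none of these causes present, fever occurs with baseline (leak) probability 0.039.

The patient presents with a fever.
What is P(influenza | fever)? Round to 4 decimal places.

Under noisy-OR, P(fever | causes) = 1 − (1−0.039)·∏(1−qᵢ) over the active causes.
P(fever) = 0.039*0.63*0.72 + 0.6156*0.63*0.28 + 0.75975*0.37*0.72 + 0.9039*0.37*0.28 = 0.017690 + 0.108592 + 0.202397 + 0.093644 = 0.422323
Of this, 0.296041 comes from 0.202397 + 0.093644 (the influenza=true cases).
P(influenza | fever) = 0.296041 / 0.422323 ≈ 0.7010

P(influenza | fever) ≈ 0.7010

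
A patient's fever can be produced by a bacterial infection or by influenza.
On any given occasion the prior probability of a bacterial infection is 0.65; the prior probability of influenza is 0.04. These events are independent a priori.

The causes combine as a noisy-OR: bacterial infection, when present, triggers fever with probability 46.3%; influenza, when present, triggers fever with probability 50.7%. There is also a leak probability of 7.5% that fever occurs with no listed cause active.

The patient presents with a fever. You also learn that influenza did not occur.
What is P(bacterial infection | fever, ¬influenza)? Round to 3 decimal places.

Under noisy-OR, P(fever | causes) = 1 − (1−0.075)·∏(1−qᵢ) over the active causes.
Numerator (weight on configurations with bacterial infection): 0.503275×0.65 = 0.327129
Denominator P(fever | ¬influenza): 0.075×0.35 + 0.503275×0.65 = 0.353379
P(bacterial infection | fever, ¬influenza) = 0.327129/0.353379 ≈ 0.926

P(bacterial infection | fever, ¬influenza) ≈ 0.926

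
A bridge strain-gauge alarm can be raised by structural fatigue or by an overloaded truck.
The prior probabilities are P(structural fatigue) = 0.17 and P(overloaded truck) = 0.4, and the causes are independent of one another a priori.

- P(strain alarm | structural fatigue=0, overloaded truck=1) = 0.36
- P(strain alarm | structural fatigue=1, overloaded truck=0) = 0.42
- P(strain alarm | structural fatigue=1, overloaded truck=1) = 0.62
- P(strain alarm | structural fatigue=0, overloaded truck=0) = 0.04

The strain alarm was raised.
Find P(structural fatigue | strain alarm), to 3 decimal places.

Weight on structural fatigue=true, given the evidence: 0.042840 + 0.042160 = 0.085000
The normalizing constant is 0.04×0.83×0.6 + 0.36×0.83×0.4 + 0.42×0.17×0.6 + 0.62×0.17×0.4 = 0.224440
P(structural fatigue | strain alarm) = 0.085000/0.224440 ≈ 0.379

P(structural fatigue | strain alarm) ≈ 0.379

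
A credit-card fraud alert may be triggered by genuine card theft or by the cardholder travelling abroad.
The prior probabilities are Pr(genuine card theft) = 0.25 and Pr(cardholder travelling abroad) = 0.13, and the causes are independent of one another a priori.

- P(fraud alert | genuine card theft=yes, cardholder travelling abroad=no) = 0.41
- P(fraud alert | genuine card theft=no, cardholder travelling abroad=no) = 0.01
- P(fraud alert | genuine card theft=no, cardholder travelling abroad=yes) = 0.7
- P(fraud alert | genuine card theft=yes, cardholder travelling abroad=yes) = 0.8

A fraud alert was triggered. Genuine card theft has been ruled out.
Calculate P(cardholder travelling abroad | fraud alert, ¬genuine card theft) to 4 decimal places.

P(cardholder travelling abroad | fraud alert, ¬genuine card theft) ≈ 0.9127

P(fraud alert | ¬genuine card theft) = 0.01·0.87 + 0.7·0.13 = 0.008700 + 0.091000 = 0.099700
Restricting to configurations with cardholder travelling abroad present: 0.7·0.13 = 0.091000.
So P(cardholder travelling abroad | fraud alert, ¬genuine card theft) = 0.091000/0.099700 ≈ 0.9127.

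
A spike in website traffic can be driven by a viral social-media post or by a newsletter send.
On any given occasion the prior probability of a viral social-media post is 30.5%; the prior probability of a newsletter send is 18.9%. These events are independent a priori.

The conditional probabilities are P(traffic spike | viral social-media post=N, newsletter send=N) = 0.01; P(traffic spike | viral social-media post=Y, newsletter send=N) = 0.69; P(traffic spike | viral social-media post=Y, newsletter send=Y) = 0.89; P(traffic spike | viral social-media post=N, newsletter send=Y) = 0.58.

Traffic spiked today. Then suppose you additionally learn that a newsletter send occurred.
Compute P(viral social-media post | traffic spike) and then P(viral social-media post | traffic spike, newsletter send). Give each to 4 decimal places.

P(traffic spike) = 0.01×0.695×0.811 + 0.58×0.695×0.189 + 0.69×0.305×0.811 + 0.89×0.305×0.189 = 0.005636 + 0.076186 + 0.170675 + 0.051304 = 0.303801
The viral social-media post-present share is 0.170675 + 0.051304 = 0.221979.
P(viral social-media post | traffic spike) = 0.221979 / 0.303801 ≈ 0.7307

Now condition on the additional information:
Enumerate both values of viral social-media post and weight by the priors:
  P(traffic spike | newsletter send) = 0.58·0.695 + 0.89·0.305
        = 0.403100 + 0.271450 = 0.674550
Keeping only the viral social-media post-present terms gives 0.271450, so
  P(viral social-media post | traffic spike, newsletter send) = 0.271450 / 0.674550 ≈ 0.4024

P(viral social-media post | traffic spike) ≈ 0.7307; P(viral social-media post | traffic spike, newsletter send) ≈ 0.4024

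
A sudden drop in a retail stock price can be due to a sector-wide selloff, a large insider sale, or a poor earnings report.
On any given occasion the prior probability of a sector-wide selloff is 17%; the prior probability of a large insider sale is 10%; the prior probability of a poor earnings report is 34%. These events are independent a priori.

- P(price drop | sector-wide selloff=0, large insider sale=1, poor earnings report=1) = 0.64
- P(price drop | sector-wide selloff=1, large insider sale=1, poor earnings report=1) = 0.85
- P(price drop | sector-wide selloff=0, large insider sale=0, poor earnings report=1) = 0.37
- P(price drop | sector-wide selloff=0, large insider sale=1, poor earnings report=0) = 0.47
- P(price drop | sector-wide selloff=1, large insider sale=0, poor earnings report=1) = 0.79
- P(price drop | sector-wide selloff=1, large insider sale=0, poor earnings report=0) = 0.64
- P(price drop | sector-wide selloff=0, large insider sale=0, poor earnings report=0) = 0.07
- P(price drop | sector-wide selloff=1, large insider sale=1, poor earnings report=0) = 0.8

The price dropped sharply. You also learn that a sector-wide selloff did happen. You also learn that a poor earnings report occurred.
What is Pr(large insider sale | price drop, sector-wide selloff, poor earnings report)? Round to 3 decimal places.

P(price drop | sector-wide selloff, poor earnings report) = 0.79×0.9 + 0.85×0.1 = 0.711000 + 0.085000 = 0.796000
The large insider sale-present share is 0.85×0.1 = 0.085000.
Hence the posterior is 0.085000/0.796000 ≈ 0.107.

Pr(large insider sale | price drop, sector-wide selloff, poor earnings report) ≈ 0.107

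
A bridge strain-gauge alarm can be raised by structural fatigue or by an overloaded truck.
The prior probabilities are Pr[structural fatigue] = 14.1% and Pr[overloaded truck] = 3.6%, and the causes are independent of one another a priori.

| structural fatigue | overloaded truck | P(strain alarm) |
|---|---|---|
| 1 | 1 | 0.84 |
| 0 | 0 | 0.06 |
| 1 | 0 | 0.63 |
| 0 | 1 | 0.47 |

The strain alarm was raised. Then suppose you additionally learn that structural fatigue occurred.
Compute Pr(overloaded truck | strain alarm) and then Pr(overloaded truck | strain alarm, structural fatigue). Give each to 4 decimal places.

P(strain alarm) = 0.06·0.859·0.964 + 0.47·0.859·0.036 + 0.63·0.141·0.964 + 0.84·0.141·0.036 = 0.049685 + 0.014534 + 0.085632 + 0.004264 = 0.154115
Of this, 0.018798 comes from 0.014534 + 0.004264 (the overloaded truck=true cases).
P(overloaded truck | strain alarm) = 0.018798 / 0.154115 ≈ 0.1220

With the extra evidence:
Weight on overloaded truck=true, given the evidence: 0.84·0.036 = 0.030240
Denominator P(strain alarm | structural fatigue): 0.63·0.964 + 0.84·0.036 = 0.637560
P(overloaded truck | strain alarm, structural fatigue) = 0.030240/0.637560 ≈ 0.0474
— structural fatigue explains away the evidence for overloaded truck.

Pr(overloaded truck | strain alarm) ≈ 0.1220; Pr(overloaded truck | strain alarm, structural fatigue) ≈ 0.0474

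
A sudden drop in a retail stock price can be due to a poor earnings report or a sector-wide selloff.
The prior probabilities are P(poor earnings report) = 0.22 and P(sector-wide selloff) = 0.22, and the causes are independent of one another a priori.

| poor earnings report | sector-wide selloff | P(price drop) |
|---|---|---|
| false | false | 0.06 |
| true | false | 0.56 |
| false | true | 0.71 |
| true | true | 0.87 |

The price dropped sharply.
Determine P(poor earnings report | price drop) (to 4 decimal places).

P(poor earnings report | price drop) ≈ 0.4660

P(price drop) = 0.06*0.78*0.78 + 0.71*0.78*0.22 + 0.56*0.22*0.78 + 0.87*0.22*0.22 = 0.036504 + 0.121836 + 0.096096 + 0.042108 = 0.296544
The poor earnings report-present share is 0.096096 + 0.042108 = 0.138204.
P(poor earnings report | price drop) = 0.138204 / 0.296544 ≈ 0.4660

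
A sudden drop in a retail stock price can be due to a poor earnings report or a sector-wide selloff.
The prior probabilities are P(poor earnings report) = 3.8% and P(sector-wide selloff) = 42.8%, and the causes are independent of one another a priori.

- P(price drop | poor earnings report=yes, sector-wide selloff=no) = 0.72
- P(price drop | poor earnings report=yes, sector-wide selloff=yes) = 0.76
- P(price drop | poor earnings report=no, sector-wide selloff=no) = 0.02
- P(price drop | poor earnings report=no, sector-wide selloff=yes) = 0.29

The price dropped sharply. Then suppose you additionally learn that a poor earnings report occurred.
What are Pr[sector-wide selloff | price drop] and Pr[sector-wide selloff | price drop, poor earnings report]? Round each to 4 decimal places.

Pr[sector-wide selloff | price drop] ≈ 0.8317; Pr[sector-wide selloff | price drop, poor earnings report] ≈ 0.4413

By total probability over the 4 (poor earnings report, sector-wide selloff) configurations:
  P(price drop) = 0.02×0.962×0.572 + 0.29×0.962×0.428 + 0.72×0.038×0.572 + 0.76×0.038×0.428
        = 0.011005 + 0.119403 + 0.015650 + 0.012361 = 0.158419
The terms with sector-wide selloff present sum to 0.131764, so
  P(sector-wide selloff | price drop) = 0.131764 / 0.158419 ≈ 0.8317

With the extra evidence:
P(price drop | poor earnings report) = 0.72*0.572 + 0.76*0.428 = 0.411840 + 0.325280 = 0.737120
The sector-wide selloff-present share is 0.76*0.428 = 0.325280.
So P(sector-wide selloff | price drop, poor earnings report) = 0.325280/0.737120 ≈ 0.4413.
Conditioning on poor earnings report lowers the posterior on sector-wide selloff: the classic explaining-away effect in a common-effect structure.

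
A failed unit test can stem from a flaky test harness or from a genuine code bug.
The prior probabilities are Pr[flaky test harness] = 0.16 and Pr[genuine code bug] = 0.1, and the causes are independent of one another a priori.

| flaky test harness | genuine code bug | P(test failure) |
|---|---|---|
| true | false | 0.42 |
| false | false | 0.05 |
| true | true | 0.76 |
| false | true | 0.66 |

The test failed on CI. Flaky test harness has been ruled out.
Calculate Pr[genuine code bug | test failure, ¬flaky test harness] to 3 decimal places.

P(test failure | ¬flaky test harness) = 0.05×0.9 + 0.66×0.1 = 0.045000 + 0.066000 = 0.111000
The genuine code bug-present share is 0.66×0.1 = 0.066000.
Hence the posterior is 0.066000/0.111000 ≈ 0.595.

Pr[genuine code bug | test failure, ¬flaky test harness] ≈ 0.595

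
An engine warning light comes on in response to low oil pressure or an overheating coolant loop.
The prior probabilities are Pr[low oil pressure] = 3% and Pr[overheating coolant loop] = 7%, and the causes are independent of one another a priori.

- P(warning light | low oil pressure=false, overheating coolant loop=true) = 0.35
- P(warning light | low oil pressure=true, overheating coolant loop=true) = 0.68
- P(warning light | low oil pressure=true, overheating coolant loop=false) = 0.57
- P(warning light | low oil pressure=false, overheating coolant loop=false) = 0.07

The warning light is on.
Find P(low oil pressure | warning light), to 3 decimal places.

By total probability over the 4 (low oil pressure, overheating coolant loop) configurations:
  P(warning light) = 0.07×0.97×0.93 + 0.35×0.97×0.07 + 0.57×0.03×0.93 + 0.68×0.03×0.07
        = 0.063147 + 0.023765 + 0.015903 + 0.001428 = 0.104243
Keeping only the low oil pressure-present terms gives 0.017331, so
  P(low oil pressure | warning light) = 0.017331 / 0.104243 ≈ 0.166

P(low oil pressure | warning light) ≈ 0.166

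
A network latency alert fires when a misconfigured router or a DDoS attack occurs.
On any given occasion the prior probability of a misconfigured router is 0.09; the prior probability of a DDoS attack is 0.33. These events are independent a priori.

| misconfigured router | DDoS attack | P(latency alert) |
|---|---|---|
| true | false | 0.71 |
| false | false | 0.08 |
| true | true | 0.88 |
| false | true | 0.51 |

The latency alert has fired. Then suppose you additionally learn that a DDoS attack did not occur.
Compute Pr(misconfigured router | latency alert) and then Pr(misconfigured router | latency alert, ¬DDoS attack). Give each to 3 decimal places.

Enumerate the 4 (misconfigured router, DDoS attack) configurations and weight by the priors:
  P(latency alert) = 0.08*0.91*0.67 + 0.51*0.91*0.33 + 0.71*0.09*0.67 + 0.88*0.09*0.33
        = 0.048776 + 0.153153 + 0.042813 + 0.026136 = 0.270878
Keeping only the misconfigured router-present terms gives 0.068949, so
  P(misconfigured router | latency alert) = 0.068949 / 0.270878 ≈ 0.255

Now condition on the additional information:
For the numerator, keep only misconfigured router=true terms: 0.71*0.09 = 0.063900
Denominator P(latency alert | ¬DDoS attack): 0.08*0.91 + 0.71*0.09 = 0.136700
P(misconfigured router | latency alert, ¬DDoS attack) = 0.063900/0.136700 ≈ 0.467
With DDoS attack excluded, misconfigured router must carry more of the explanatory weight for the latency alert.

Pr(misconfigured router | latency alert) ≈ 0.255; Pr(misconfigured router | latency alert, ¬DDoS attack) ≈ 0.467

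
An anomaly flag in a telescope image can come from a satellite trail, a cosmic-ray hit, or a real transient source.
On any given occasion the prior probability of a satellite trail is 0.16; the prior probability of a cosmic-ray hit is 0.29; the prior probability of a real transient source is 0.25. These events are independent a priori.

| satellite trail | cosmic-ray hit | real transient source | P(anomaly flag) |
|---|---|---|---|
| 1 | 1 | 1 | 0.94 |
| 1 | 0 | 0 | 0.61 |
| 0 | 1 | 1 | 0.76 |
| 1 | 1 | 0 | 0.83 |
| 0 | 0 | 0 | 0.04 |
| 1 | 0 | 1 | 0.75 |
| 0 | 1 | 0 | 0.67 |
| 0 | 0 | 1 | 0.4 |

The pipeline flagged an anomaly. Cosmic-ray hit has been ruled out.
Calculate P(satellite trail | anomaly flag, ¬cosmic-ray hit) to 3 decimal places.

Enumerate the 4 (satellite trail, real transient source) configurations and weight by the priors:
  P(anomaly flag | ¬cosmic-ray hit) = 0.04*0.84*0.75 + 0.4*0.84*0.25 + 0.61*0.16*0.75 + 0.75*0.16*0.25
        = 0.025200 + 0.084000 + 0.073200 + 0.030000 = 0.212400
The terms with satellite trail present sum to 0.103200, so
  P(satellite trail | anomaly flag, ¬cosmic-ray hit) = 0.103200 / 0.212400 ≈ 0.486

P(satellite trail | anomaly flag, ¬cosmic-ray hit) ≈ 0.486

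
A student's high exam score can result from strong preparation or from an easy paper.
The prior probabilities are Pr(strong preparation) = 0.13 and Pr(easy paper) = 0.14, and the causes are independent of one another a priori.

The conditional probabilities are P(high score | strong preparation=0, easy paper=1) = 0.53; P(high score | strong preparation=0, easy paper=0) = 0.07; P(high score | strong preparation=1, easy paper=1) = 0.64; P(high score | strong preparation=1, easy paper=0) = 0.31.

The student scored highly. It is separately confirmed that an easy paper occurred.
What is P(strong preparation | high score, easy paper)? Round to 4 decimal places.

P(high score | easy paper) = 0.53*0.87 + 0.64*0.13 = 0.461100 + 0.083200 = 0.544300
The strong preparation-present share is 0.64*0.13 = 0.083200.
P(strong preparation | high score, easy paper) = 0.083200 / 0.544300 ≈ 0.1529

P(strong preparation | high score, easy paper) ≈ 0.1529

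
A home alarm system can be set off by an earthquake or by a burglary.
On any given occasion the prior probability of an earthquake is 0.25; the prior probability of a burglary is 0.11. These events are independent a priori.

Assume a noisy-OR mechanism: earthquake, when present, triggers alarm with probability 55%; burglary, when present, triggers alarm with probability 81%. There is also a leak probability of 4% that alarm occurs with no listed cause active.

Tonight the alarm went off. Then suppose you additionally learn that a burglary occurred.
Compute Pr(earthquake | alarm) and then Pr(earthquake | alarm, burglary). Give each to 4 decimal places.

Pr(earthquake | alarm) ≈ 0.6169; Pr(earthquake | alarm, burglary) ≈ 0.2723

Under noisy-OR, P(alarm | causes) = 1 − (1−0.04)·∏(1−qᵢ) over the active causes.
By total probability over the 4 (earthquake, burglary) configurations:
  P(alarm) = 0.04·0.75·0.89 + 0.8176·0.75·0.11 + 0.568·0.25·0.89 + 0.91792·0.25·0.11
        = 0.026700 + 0.067452 + 0.126380 + 0.025243 = 0.245775
The terms with earthquake present sum to 0.151623, so
  P(earthquake | alarm) = 0.151623 / 0.245775 ≈ 0.6169

Now also conditioning on burglary=true:
By total probability over both values of earthquake:
  P(alarm | burglary) = 0.8176×0.75 + 0.91792×0.25
        = 0.613200 + 0.229480 = 0.842680
The terms with earthquake present sum to 0.229480, so
  P(earthquake | alarm, burglary) = 0.229480 / 0.842680 ≈ 0.2723
— burglary explains away the evidence for earthquake.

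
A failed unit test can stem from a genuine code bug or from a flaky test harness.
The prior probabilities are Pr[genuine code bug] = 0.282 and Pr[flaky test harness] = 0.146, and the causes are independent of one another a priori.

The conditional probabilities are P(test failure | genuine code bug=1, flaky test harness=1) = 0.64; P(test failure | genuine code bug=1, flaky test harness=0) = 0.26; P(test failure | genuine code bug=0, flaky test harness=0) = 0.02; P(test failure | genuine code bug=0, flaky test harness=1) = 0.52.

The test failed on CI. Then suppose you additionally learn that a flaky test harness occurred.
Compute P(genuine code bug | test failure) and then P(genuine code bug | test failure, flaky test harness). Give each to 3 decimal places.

P(genuine code bug | test failure) ≈ 0.571; P(genuine code bug | test failure, flaky test harness) ≈ 0.326

Sum P(test failure|·) weighted by the priors over the 4 (genuine code bug, flaky test harness) configurations:
  P(test failure) = 0.02×0.718×0.854 + 0.52×0.718×0.146 + 0.26×0.282×0.854 + 0.64×0.282×0.146
        = 0.012263 + 0.054511 + 0.062615 + 0.026350 = 0.155739
Keeping only the genuine code bug-present terms gives 0.088965, so
  P(genuine code bug | test failure) = 0.088965 / 0.155739 ≈ 0.571

Now condition on the additional information:
P(test failure | flaky test harness) = 0.52×0.718 + 0.64×0.282 = 0.373360 + 0.180480 = 0.553840
Restricting to configurations with genuine code bug present: 0.64×0.282 = 0.180480.
So P(genuine code bug | test failure, flaky test harness) = 0.180480/0.553840 ≈ 0.326.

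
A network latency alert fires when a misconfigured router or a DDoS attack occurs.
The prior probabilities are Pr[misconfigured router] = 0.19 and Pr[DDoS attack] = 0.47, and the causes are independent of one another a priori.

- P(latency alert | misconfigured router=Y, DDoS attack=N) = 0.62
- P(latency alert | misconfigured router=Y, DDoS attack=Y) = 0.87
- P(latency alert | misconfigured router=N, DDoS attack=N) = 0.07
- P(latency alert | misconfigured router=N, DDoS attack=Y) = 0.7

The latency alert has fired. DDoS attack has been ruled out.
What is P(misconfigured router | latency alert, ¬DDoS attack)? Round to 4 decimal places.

By total probability over both values of misconfigured router:
  P(latency alert | ¬DDoS attack) = 0.07×0.81 + 0.62×0.19
        = 0.056700 + 0.117800 = 0.174500
The terms with misconfigured router present sum to 0.117800, so
  P(misconfigured router | latency alert, ¬DDoS attack) = 0.117800 / 0.174500 ≈ 0.6751

P(misconfigured router | latency alert, ¬DDoS attack) ≈ 0.6751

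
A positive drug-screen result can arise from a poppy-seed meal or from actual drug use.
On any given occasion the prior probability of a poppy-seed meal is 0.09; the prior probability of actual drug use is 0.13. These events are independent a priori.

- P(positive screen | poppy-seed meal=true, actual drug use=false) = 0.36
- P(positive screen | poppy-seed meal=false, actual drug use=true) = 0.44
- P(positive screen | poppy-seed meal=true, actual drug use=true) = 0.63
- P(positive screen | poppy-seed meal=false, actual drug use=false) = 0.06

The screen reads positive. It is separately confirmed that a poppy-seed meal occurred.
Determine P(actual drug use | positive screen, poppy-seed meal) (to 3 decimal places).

Sum P(positive screen|·) weighted by the priors over both values of actual drug use:
  P(positive screen | poppy-seed meal) = 0.36*0.87 + 0.63*0.13
        = 0.313200 + 0.081900 = 0.395100
Keeping only the actual drug use-present terms gives 0.081900, so
  P(actual drug use | positive screen, poppy-seed meal) = 0.081900 / 0.395100 ≈ 0.207

P(actual drug use | positive screen, poppy-seed meal) ≈ 0.207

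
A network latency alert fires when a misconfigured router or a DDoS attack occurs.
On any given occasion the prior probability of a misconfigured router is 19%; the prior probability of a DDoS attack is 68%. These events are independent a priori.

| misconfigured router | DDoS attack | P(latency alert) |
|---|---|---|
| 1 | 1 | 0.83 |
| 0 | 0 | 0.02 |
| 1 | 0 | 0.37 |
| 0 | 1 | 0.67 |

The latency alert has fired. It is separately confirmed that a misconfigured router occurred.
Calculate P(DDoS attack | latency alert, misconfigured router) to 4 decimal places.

P(DDoS attack | latency alert, misconfigured router) ≈ 0.8266

Numerator (weight on configurations with DDoS attack): 0.83·0.68 = 0.564400
Denominator P(latency alert | misconfigured router): 0.37·0.32 + 0.83·0.68 = 0.682800
P(DDoS attack | latency alert, misconfigured router) = 0.564400/0.682800 ≈ 0.8266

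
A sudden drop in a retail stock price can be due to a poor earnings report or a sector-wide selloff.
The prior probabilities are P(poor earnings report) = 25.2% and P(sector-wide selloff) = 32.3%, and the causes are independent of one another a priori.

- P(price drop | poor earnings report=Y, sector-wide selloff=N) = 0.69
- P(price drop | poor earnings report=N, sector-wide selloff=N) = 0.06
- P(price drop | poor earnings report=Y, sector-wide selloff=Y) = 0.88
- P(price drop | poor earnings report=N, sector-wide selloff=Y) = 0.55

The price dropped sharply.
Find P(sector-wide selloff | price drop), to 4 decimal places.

P(sector-wide selloff | price drop) ≈ 0.5800

Sum P(price drop|·) weighted by the priors over the 4 (poor earnings report, sector-wide selloff) configurations:
  P(price drop) = 0.06×0.748×0.677 + 0.55×0.748×0.323 + 0.69×0.252×0.677 + 0.88×0.252×0.323
        = 0.030384 + 0.132882 + 0.117717 + 0.071628 = 0.352611
Keeping only the sector-wide selloff-present terms gives 0.204510, so
  P(sector-wide selloff | price drop) = 0.204510 / 0.352611 ≈ 0.5800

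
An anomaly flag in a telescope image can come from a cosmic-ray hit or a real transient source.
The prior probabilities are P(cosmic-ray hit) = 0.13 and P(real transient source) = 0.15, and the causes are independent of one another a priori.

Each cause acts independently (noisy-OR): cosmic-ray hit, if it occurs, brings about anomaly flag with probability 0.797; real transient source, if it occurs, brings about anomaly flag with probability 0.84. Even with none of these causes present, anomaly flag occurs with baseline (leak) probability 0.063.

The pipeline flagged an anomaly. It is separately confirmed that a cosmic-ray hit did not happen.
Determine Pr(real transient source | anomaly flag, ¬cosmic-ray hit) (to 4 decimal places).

Under noisy-OR, P(anomaly flag | causes) = 1 − (1−0.063)·∏(1−qᵢ) over the active causes.
For the numerator, keep only real transient source=true terms: 0.85008×0.15 = 0.127512
Denominator P(anomaly flag | ¬cosmic-ray hit): 0.063×0.85 + 0.85008×0.15 = 0.181062
Posterior = 0.127512 / 0.181062 ≈ 0.7042

Pr(real transient source | anomaly flag, ¬cosmic-ray hit) ≈ 0.7042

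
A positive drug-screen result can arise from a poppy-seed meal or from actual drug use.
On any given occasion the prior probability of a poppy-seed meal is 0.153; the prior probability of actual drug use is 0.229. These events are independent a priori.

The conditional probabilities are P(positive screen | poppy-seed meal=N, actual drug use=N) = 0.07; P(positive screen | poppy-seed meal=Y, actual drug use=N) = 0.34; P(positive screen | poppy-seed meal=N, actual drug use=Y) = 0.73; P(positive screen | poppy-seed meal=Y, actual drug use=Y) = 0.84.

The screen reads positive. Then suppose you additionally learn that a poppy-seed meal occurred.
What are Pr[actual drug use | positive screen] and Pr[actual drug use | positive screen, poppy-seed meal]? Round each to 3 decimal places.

Pr[actual drug use | positive screen] ≈ 0.666; Pr[actual drug use | positive screen, poppy-seed meal] ≈ 0.423

Numerator (weight on configurations with actual drug use): 0.141593 + 0.029431 = 0.171024
The normalizing constant is 0.07×0.847×0.771 + 0.73×0.847×0.229 + 0.34×0.153×0.771 + 0.84×0.153×0.229 = 0.256844
P(actual drug use | positive screen) = 0.171024/0.256844 ≈ 0.666

Now also conditioning on poppy-seed meal=true:
Enumerate both values of actual drug use and weight by the priors:
  P(positive screen | poppy-seed meal) = 0.34*0.771 + 0.84*0.229
        = 0.262140 + 0.192360 = 0.454500
The terms with actual drug use present sum to 0.192360, so
  P(actual drug use | positive screen, poppy-seed meal) = 0.192360 / 0.454500 ≈ 0.423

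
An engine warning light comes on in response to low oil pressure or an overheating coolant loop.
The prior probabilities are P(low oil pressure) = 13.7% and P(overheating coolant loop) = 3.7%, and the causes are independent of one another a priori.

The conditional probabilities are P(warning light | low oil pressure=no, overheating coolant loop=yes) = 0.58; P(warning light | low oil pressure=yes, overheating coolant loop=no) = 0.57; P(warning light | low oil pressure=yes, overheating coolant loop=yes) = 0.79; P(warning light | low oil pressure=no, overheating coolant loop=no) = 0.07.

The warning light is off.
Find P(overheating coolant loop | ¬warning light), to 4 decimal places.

P(¬warning light) = 0.93*0.863*0.963 + 0.42*0.863*0.037 + 0.43*0.137*0.963 + 0.21*0.137*0.037 = 0.772894 + 0.013411 + 0.056730 + 0.001064 = 0.844099
The overheating coolant loop-present share is 0.013411 + 0.001064 = 0.014475.
Hence the posterior is 0.014475/0.844099 ≈ 0.0171.

P(overheating coolant loop | ¬warning light) ≈ 0.0171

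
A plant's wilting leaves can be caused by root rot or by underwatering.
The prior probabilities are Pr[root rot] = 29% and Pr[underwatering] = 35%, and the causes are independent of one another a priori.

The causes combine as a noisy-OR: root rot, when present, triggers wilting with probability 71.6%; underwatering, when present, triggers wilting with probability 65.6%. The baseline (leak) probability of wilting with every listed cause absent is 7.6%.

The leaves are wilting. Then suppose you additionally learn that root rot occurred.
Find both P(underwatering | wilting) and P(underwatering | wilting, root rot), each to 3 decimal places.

P(underwatering | wilting) ≈ 0.601; P(underwatering | wilting, root rot) ≈ 0.399

Under noisy-OR, P(wilting | causes) = 1 − (1−0.076)·∏(1−qᵢ) over the active causes.
Enumerate the 4 (root rot, underwatering) configurations and weight by the priors:
  P(wilting) = 0.076*0.71*0.65 + 0.682144*0.71*0.35 + 0.737584*0.29*0.65 + 0.909729*0.29*0.35
        = 0.035074 + 0.169513 + 0.139035 + 0.092337 = 0.435959
Configurations with underwatering contribute 0.261850, so
  P(underwatering | wilting) = 0.261850 / 0.435959 ≈ 0.601

Now condition on the additional information:
By total probability over both values of underwatering:
  P(wilting | root rot) = 0.737584*0.65 + 0.909729*0.35
        = 0.479430 + 0.318405 = 0.797835
The terms with underwatering present sum to 0.318405, so
  P(underwatering | wilting, root rot) = 0.318405 / 0.797835 ≈ 0.399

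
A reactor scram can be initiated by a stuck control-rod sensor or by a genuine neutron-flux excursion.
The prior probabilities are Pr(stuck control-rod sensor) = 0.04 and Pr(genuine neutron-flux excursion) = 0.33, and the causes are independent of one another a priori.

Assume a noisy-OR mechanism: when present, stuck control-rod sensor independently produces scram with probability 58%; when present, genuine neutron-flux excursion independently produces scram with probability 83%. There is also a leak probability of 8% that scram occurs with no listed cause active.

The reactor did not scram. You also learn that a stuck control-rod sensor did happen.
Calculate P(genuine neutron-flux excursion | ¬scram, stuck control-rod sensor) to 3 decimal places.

Under noisy-OR, P(scram | causes) = 1 − (1−0.08)·∏(1−qᵢ) over the active causes.
Weight on genuine neutron-flux excursion=true, given the evidence: 0.065688×0.33 = 0.021677
Denominator P(¬scram | stuck control-rod sensor): 0.3864×0.67 + 0.065688×0.33 = 0.280565
Posterior = 0.021677 / 0.280565 ≈ 0.077

P(genuine neutron-flux excursion | ¬scram, stuck control-rod sensor) ≈ 0.077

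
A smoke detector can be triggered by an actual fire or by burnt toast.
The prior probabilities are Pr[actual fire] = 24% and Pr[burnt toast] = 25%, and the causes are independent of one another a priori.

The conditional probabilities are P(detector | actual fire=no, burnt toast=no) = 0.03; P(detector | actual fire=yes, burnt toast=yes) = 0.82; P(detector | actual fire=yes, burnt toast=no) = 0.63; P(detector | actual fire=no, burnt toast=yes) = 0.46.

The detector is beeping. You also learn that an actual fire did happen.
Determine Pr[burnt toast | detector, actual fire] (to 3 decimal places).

Numerator (weight on configurations with burnt toast): 0.82*0.25 = 0.205000
Denominator P(detector | actual fire): 0.63*0.75 + 0.82*0.25 = 0.677500
Posterior = 0.205000 / 0.677500 ≈ 0.303

Pr[burnt toast | detector, actual fire] ≈ 0.303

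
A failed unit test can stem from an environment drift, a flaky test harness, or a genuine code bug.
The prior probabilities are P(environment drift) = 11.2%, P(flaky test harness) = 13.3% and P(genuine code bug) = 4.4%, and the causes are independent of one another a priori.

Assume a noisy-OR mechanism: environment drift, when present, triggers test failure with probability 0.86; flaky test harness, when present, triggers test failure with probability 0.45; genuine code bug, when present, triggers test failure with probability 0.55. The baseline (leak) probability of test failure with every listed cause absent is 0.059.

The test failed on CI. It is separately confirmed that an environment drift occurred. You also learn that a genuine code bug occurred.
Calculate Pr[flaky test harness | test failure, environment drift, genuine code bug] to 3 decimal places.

Pr[flaky test harness | test failure, environment drift, genuine code bug] ≈ 0.136

Under noisy-OR, P(test failure | causes) = 1 − (1−0.059)·∏(1−qᵢ) over the active causes.
Enumerate both values of flaky test harness and weight by the priors:
  P(test failure | environment drift, genuine code bug) = 0.940717·0.867 + 0.967394·0.133
        = 0.815602 + 0.128663 = 0.944265
Keeping only the flaky test harness-present terms gives 0.128663, so
  P(flaky test harness | test failure, environment drift, genuine code bug) = 0.128663 / 0.944265 ≈ 0.136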